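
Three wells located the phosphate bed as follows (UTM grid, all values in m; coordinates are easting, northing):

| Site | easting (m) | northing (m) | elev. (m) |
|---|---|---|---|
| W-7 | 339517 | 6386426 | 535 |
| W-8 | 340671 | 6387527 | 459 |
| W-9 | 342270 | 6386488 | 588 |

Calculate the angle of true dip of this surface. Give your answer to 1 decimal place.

Two edge vectors: W-7→W-8 = (1154, 1101, -76), W-7→W-9 = (2753, 62, 53).
Normal n = (W-7→W-8) × (W-7→W-9) = (63065, -270390, -2959505).
So ∂z/∂easting = −n_x/n_z = 0.02131 and ∂z/∂northing = −n_y/n_z = −0.09136.
Gradient magnitude |∇z| = √(a² + b²) = √(0.00045 + 0.00835) = 0.09382.
True dip = arctan(0.09382) = 5.4°, dipping toward NNW (azimuth ≈ 347°).

5.4°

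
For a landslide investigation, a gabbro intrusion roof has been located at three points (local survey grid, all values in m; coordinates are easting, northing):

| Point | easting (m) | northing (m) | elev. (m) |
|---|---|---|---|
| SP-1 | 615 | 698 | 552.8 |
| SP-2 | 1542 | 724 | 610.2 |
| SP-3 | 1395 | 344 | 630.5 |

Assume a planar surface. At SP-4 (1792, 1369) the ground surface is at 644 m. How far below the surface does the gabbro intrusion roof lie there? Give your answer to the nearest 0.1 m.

68.2 m

Let the plane be z = a·easting + b·northing + c.
SP-2−SP-1: 927a + 26b = 57.4;  SP-3−SP-1: 780a − 354b = 77.7.
Solving gives a = 0.064114, b = −0.078223.
Then c = 552.8 − a·615 − b·698 = 567.97.
At (1792, 1369): z_contact = 114.89 − 107.09 + 567.97 = 575.77 m.
Depth below ground = 644 − 575.77 = 68.2 m.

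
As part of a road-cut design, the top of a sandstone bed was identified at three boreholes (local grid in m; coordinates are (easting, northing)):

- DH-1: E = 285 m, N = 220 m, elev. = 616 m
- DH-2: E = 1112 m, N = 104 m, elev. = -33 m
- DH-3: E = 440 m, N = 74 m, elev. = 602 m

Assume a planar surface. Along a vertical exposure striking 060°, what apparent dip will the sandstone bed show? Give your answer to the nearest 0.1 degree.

Let the plane be z = a·E + b·N + c.
DH-2−DH-1: 827a − 116b = −649;  DH-3−DH-1: 155a − 146b = −14.
Solving gives a = −0.90627, b = −0.86624.
Unit vector along 060° is (sin 60°, cos 60°) = (0.8660, 0.5000).
Slope in that direction = a·(0.8660) + b·(0.5000) = −1.21797.
Apparent dip = arctan|1.21797| = 50.6° (true dip is 51.4°, so apparent ≤ true as expected).

50.6°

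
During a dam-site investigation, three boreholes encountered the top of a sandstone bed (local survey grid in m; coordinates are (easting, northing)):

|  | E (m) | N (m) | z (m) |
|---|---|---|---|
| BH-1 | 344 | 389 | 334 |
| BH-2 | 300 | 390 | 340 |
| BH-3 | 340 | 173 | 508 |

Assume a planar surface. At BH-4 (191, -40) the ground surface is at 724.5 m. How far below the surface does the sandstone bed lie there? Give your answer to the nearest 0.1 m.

22.5 m

Let the plane be z = a·E + b·N + c.
BH-2−BH-1: −44a + 1b = 6;  BH-3−BH-1: −4a − 216b = 174.
Solving gives a = −0.15461, b = −0.80269.
Then c = 334 − a·344 − b·389 = 699.43.
At (191, -40): z_contact = −29.53 + 32.11 + 699.43 = 702.01 m.
Depth below ground = 724.5 − 702.01 = 22.5 m.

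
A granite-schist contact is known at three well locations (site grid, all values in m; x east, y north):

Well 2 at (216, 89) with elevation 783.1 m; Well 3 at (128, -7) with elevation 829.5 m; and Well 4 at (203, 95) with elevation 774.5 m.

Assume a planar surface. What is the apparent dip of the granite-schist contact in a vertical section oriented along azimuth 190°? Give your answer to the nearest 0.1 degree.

35.0°

Let the plane be z = a·x + b·y + c.
Well 3−Well 2: −88a − 96b = 46.4;  Well 4−Well 2: −13a + 6b = −8.6.
Solving gives a = 0.30811, b = −0.76577.
Unit vector along 190° is (sin 190°, cos 190°) = (-0.1736, -0.9848).
Slope in that direction = a·(-0.1736) + b·(-0.9848) = 0.70063.
Apparent dip = arctan|0.70063| = 35.0° (true dip is 39.5°, so apparent ≤ true as expected).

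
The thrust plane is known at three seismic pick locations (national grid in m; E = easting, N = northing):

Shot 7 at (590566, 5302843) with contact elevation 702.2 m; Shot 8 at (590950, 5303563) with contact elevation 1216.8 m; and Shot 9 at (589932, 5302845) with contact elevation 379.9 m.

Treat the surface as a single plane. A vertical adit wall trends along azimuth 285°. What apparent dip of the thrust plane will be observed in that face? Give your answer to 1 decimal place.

20.7°

Two edge vectors: Shot 7→Shot 8 = (384, 720, 514.6), Shot 7→Shot 9 = (-634, 2, -322.3).
Normal n = (Shot 7→Shot 8) × (Shot 7→Shot 9) = (-233085.2, -202493.2, 457248).
So ∂z/∂E = −n_x/n_z = 0.50976 and ∂z/∂N = −n_y/n_z = 0.44285.
Unit vector along 285° is (sin 285°, cos 285°) = (-0.9659, 0.2588).
Slope in that direction = a·(-0.9659) + b·(0.2588) = −0.37777.
Apparent dip = arctan|0.37777| = 20.7° (true dip is 34.0°, so apparent ≤ true as expected).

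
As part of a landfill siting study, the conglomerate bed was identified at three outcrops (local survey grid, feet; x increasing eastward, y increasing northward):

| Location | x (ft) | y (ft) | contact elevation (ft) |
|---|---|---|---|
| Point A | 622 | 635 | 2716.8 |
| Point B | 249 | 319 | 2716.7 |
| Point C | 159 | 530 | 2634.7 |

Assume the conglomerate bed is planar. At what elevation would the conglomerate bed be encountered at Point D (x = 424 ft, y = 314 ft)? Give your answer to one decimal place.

2760.5 ft

Two edge vectors: Point A→Point B = (-373, -316, -0.1), Point A→Point C = (-463, -105, -82.1).
Normal n = (Point A→Point B) × (Point A→Point C) = (25933.1, -30577, -107143).
So ∂z/∂x = −n_x/n_z = 0.24204 and ∂z/∂y = −n_y/n_z = −0.28538.
Intercept c from Point A: 2716.8 − 150.55 + 181.22 = 2747.47.
At (424, 314): z = 102.6 − 89.6 + 2747.47 = 2760.5 ft.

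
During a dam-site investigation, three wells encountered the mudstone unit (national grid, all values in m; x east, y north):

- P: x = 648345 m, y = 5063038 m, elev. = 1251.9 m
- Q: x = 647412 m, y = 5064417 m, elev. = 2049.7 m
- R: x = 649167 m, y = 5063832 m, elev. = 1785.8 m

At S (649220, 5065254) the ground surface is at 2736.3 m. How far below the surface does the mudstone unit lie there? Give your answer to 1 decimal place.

Two edge vectors: P→Q = (-933, 1379, 797.8), P→R = (822, 794, 533.9).
Normal n = (P→Q) × (P→R) = (102794.9, 1153920.3, -1874340).
So ∂z/∂x = −n_x/n_z = 0.054843251 and ∂z/∂y = −n_y/n_z = 0.615640866.
Intercept c from P: 1251.9 − 35557.35 − 3117013.10 = −3151318.54.
At (649220, 5065254): z_contact = 35605.34 + 3118377.36 − 3151318.54 = 2664.15 m.
Depth below ground = 2736.3 − 2664.15 = 72.2 m.

72.2 m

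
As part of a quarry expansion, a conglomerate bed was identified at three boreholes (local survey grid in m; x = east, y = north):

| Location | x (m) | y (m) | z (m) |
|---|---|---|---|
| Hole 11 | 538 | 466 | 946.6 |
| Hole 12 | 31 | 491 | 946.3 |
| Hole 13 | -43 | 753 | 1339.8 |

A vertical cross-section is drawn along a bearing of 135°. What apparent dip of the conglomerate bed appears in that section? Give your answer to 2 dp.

Two edge vectors: Hole 11→Hole 12 = (-507, 25, -0.3), Hole 11→Hole 13 = (-581, 287, 393.2).
Normal n = (Hole 11→Hole 12) × (Hole 11→Hole 13) = (9916.1, 199526.7, -130984).
So ∂z/∂x = −n_x/n_z = 0.07570 and ∂z/∂y = −n_y/n_z = 1.52329.
Unit vector along 135° is (sin 135°, cos 135°) = (0.7071, -0.7071).
Slope in that direction = a·(0.7071) + b·(-0.7071) = −1.02360.
Apparent dip = arctan|1.02360| = 45.67° (true dip is 56.7°, so apparent ≤ true as expected).

45.67°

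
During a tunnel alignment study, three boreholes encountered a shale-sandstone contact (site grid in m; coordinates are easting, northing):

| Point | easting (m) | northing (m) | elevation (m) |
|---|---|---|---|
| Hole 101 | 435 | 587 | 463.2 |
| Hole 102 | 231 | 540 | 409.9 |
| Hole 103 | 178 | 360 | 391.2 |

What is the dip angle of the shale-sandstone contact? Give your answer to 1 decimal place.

14.4°

Two edge vectors: Hole 101→Hole 102 = (-204, -47, -53.3), Hole 101→Hole 103 = (-257, -227, -72).
Normal n = (Hole 101→Hole 102) × (Hole 101→Hole 103) = (-8715.1, -989.9, 34229).
So ∂z/∂easting = −n_x/n_z = 0.25461 and ∂z/∂northing = −n_y/n_z = 0.02892.
Gradient magnitude |∇z| = √(a² + b²) = √(0.06483 + 0.00084) = 0.25625.
True dip = arctan(0.25625) = 14.4°, dipping toward W (azimuth ≈ 264°).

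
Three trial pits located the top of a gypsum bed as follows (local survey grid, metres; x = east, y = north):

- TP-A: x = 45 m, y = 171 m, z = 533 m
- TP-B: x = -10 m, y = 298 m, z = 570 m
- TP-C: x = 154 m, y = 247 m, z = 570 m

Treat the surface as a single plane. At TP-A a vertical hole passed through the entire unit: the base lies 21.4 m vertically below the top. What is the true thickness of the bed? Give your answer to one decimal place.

Two edge vectors: TP-A→TP-B = (-55, 127, 37), TP-A→TP-C = (109, 76, 37).
Normal n = (TP-A→TP-B) × (TP-A→TP-C) = (1887, 6068, -18023).
So ∂z/∂x = −n_x/n_z = 0.10470 and ∂z/∂y = −n_y/n_z = 0.33668.
|∇z| = √(a²+b²) = 0.35258, so dip δ = arctan(0.35258) = 19.42°.
True thickness = vertical thickness × cos δ = 21.4 × cos 19.42° = 20.2 m.

20.2 m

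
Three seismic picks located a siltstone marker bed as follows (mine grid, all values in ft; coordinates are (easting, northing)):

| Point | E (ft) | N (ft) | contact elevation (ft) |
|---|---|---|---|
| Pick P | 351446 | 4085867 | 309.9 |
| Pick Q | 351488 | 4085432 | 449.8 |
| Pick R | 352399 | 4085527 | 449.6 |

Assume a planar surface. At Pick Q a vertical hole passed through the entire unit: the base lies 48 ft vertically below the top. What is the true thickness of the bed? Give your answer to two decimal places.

45.71 ft

Two edge vectors: Pick P→Pick Q = (42, -435, 139.9), Pick P→Pick R = (953, -340, 139.7).
Normal n = (Pick P→Pick Q) × (Pick P→Pick R) = (-13203.5, 127457.3, 400275).
So ∂z/∂E = −n_x/n_z = 0.03299 and ∂z/∂N = −n_y/n_z = −0.31842.
|∇z| = √(a²+b²) = 0.32013, so dip δ = arctan(0.32013) = 17.75°.
True thickness = vertical thickness × cos δ = 48 × cos 17.75° = 45.71 ft.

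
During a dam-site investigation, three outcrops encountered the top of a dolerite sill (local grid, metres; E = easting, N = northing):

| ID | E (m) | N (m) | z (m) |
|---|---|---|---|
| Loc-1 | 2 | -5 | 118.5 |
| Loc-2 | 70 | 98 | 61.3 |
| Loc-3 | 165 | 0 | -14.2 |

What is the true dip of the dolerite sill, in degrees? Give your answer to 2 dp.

Let the plane be z = a·E + b·N + c.
Loc-2−Loc-1: 68a + 103b = −57.2;  Loc-3−Loc-1: 163a + 5b = −132.7.
Solving gives a = −0.81355, b = −0.01824.
Gradient magnitude |∇z| = √(a² + b²) = √(0.66187 + 0.00033) = 0.81376.
True dip = arctan(0.81376) = 39.14°, dipping toward E (azimuth ≈ 089°).

39.14°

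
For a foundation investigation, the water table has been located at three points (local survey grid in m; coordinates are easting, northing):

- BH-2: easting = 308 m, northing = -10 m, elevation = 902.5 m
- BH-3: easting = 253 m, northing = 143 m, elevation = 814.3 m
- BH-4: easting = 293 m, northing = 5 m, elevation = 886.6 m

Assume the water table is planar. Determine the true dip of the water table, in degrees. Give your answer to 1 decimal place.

39.2°

Let the plane be z = a·easting + b·northing + c.
BH-3−BH-2: −55a + 153b = −88.2;  BH-4−BH-2: −15a + 15b = −15.9.
Solving gives a = 0.75490, b = −0.30510.
Gradient magnitude |∇z| = √(a² + b²) = √(0.56987 + 0.09309) = 0.81422.
True dip = arctan(0.81422) = 39.2°, dipping toward WNW (azimuth ≈ 292°).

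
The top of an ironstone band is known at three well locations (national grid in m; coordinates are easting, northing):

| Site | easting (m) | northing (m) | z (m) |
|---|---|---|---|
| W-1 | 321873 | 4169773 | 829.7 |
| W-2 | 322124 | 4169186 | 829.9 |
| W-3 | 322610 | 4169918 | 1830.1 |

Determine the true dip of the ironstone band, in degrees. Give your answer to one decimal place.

53.7°

Two edge vectors: W-1→W-2 = (251, -587, 0.2), W-1→W-3 = (737, 145, 1000.4).
Normal n = (W-1→W-2) × (W-1→W-3) = (-587263.8, -250953, 469014).
So ∂z/∂easting = −n_x/n_z = 1.25212 and ∂z/∂northing = −n_y/n_z = 0.53507.
Gradient magnitude |∇z| = √(a² + b²) = √(1.56782 + 0.28629) = 1.36166.
True dip = arctan(1.36166) = 53.7°, dipping toward WSW (azimuth ≈ 247°).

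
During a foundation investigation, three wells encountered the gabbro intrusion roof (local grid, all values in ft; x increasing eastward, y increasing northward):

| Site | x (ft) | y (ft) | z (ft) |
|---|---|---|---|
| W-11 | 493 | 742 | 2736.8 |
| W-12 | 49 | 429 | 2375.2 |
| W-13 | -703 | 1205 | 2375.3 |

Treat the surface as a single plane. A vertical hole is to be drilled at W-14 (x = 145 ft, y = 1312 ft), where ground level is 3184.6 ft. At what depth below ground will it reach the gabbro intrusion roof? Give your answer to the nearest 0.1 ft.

Two edge vectors: W-11→W-12 = (-444, -313, -361.6), W-11→W-13 = (-1196, 463, -361.5).
Normal n = (W-11→W-12) × (W-11→W-13) = (280570.3, 271967.6, -579920).
So ∂z/∂x = −n_x/n_z = 0.483809 and ∂z/∂y = −n_y/n_z = 0.468974.
Intercept c from W-11: 2736.8 − 238.52 − 347.98 = 2150.30.
At (145, 1312): z_contact = 70.15 + 615.29 + 2150.30 = 2835.75 ft.
Depth below ground = 3184.6 − 2835.75 = 348.9 ft.

348.9 ft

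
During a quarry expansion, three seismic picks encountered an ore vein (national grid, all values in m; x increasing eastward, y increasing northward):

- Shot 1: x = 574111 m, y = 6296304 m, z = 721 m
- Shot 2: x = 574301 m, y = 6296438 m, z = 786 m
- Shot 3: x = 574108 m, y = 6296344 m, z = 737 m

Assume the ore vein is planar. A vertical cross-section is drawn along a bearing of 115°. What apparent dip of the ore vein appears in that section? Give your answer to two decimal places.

6.80°

Two edge vectors: Shot 1→Shot 2 = (190, 134, 65), Shot 1→Shot 3 = (-3, 40, 16).
Normal n = (Shot 1→Shot 2) × (Shot 1→Shot 3) = (-456, -3235, 8002).
So ∂z/∂x = −n_x/n_z = 0.05699 and ∂z/∂y = −n_y/n_z = 0.40427.
Unit vector along 115° is (sin 115°, cos 115°) = (0.9063, -0.4226).
Slope in that direction = a·(0.9063) + b·(-0.4226) = −0.11921.
Apparent dip = arctan|0.11921| = 6.80° (true dip is 22.2°, so apparent ≤ true as expected).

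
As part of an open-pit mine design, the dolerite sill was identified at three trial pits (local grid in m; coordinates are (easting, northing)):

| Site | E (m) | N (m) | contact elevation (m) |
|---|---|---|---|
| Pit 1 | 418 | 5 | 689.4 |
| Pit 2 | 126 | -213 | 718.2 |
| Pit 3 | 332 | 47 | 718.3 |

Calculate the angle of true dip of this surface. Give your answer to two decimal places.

17.18°

Let the plane be z = a·E + b·N + c.
Pit 2−Pit 1: −292a − 218b = 28.8;  Pit 3−Pit 1: −86a + 42b = 28.9.
Solving gives a = −0.24216, b = 0.19225.
Gradient magnitude |∇z| = √(a² + b²) = √(0.05864 + 0.03696) = 0.30919.
True dip = arctan(0.30919) = 17.18°, dipping toward SE (azimuth ≈ 128°).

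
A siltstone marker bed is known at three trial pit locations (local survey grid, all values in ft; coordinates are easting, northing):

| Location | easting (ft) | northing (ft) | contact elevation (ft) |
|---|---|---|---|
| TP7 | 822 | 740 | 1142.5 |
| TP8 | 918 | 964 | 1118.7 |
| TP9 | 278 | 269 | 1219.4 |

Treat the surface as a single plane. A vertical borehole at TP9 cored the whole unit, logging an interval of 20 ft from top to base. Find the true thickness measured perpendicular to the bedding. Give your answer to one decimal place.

Let the plane be z = a·easting + b·northing + c.
TP8−TP7: 96a + 224b = −23.8;  TP9−TP7: −544a − 471b = 76.9.
Solving gives a = −0.07849, b = −0.07261.
|∇z| = √(a²+b²) = 0.10693, so dip δ = arctan(0.10693) = 6.10°.
True thickness = vertical thickness × cos δ = 20 × cos 6.10° = 19.9 ft.

19.9 ft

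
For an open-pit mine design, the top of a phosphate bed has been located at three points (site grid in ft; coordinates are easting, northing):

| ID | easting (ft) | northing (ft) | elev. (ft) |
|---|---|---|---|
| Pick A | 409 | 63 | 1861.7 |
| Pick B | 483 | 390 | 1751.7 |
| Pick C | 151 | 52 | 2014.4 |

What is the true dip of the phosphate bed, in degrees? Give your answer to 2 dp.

Let the plane be z = a·easting + b·northing + c.
Pick B−Pick A: 74a + 327b = −110;  Pick C−Pick A: −258a − 11b = 152.7.
Solving gives a = −0.58314, b = −0.20443.
Gradient magnitude |∇z| = √(a² + b²) = √(0.34006 + 0.04179) = 0.61794.
True dip = arctan(0.61794) = 31.71°, dipping toward ENE (azimuth ≈ 071°).

31.71°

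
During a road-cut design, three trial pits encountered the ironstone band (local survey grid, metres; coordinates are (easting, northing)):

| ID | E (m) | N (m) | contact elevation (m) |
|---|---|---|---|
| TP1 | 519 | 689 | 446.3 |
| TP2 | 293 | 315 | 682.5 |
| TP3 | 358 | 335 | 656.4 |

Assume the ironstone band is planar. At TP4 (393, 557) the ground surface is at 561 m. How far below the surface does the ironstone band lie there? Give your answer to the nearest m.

Let the plane be z = a·E + b·N + c.
TP2−TP1: −226a − 374b = 236.2;  TP3−TP1: −161a − 354b = 210.1.
Solving gives a = −0.25454, b = −0.47774.
Then c = 446.3 − a·519 − b·689 = 907.57.
At (393, 557): z_contact = −100.0 − 266.1 + 907.57 = 541.4 m.
Depth below ground = 561 − 541.4 = 20 m.

20 m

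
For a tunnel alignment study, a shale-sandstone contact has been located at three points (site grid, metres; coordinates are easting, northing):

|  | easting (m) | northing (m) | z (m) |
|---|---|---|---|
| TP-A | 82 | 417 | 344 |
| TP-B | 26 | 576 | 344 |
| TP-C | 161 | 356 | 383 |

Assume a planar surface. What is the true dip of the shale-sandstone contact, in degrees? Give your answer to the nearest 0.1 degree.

35.7°

Two edge vectors: TP-A→TP-B = (-56, 159, 0), TP-A→TP-C = (79, -61, 39).
Normal n = (TP-A→TP-B) × (TP-A→TP-C) = (6201, 2184, -9145).
So ∂z/∂easting = −n_x/n_z = 0.67808 and ∂z/∂northing = −n_y/n_z = 0.23882.
Gradient magnitude |∇z| = √(a² + b²) = √(0.45979 + 0.05703) = 0.71890.
True dip = arctan(0.71890) = 35.7°, dipping toward WSW (azimuth ≈ 251°).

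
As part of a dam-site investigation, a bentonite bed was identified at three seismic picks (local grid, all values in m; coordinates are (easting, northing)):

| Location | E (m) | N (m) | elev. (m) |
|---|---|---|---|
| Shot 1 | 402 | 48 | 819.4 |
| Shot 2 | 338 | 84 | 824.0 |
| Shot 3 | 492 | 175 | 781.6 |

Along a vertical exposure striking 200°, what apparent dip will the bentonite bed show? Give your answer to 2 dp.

12.64°

Two edge vectors: Shot 1→Shot 2 = (-64, 36, 4.6), Shot 1→Shot 3 = (90, 127, -37.8).
Normal n = (Shot 1→Shot 2) × (Shot 1→Shot 3) = (-1945, -2005.2, -11368).
So ∂z/∂E = −n_x/n_z = −0.17109 and ∂z/∂N = −n_y/n_z = −0.17639.
Unit vector along 200° is (sin 200°, cos 200°) = (-0.3420, -0.9397).
Slope in that direction = a·(-0.3420) + b·(-0.9397) = 0.22427.
Apparent dip = arctan|0.22427| = 12.64° (true dip is 13.8°, so apparent ≤ true as expected).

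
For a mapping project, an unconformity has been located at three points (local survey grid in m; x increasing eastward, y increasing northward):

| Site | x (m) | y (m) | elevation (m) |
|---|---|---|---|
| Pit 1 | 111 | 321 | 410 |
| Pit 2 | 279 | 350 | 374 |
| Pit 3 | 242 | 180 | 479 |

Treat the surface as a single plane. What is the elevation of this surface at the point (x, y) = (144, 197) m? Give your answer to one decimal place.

Let the plane be z = a·x + b·y + c.
Pit 2−Pit 1: 168a + 29b = −36;  Pit 3−Pit 1: 131a − 141b = 69.
Solving gives a = −0.11187, b = −0.59330.
Then c = 410 − a·111 − b·321 = 612.87.
At (144, 197): z = −16.1 − 116.9 + 612.87 = 479.9 m.

479.9 m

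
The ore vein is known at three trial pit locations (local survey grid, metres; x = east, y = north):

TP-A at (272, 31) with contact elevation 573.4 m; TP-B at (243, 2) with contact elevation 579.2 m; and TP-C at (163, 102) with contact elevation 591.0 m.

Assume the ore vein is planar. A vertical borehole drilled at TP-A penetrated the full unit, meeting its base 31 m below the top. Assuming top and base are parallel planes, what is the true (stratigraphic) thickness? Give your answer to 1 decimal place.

Two edge vectors: TP-A→TP-B = (-29, -29, 5.8), TP-A→TP-C = (-109, 71, 17.6).
Normal n = (TP-A→TP-B) × (TP-A→TP-C) = (-922.2, -121.8, -5220).
So ∂z/∂x = −n_x/n_z = −0.17667 and ∂z/∂y = −n_y/n_z = −0.02333.
|∇z| = √(a²+b²) = 0.17820, so dip δ = arctan(0.17820) = 10.10°.
True thickness = vertical thickness × cos δ = 31 × cos 10.10° = 30.5 m.

30.5 m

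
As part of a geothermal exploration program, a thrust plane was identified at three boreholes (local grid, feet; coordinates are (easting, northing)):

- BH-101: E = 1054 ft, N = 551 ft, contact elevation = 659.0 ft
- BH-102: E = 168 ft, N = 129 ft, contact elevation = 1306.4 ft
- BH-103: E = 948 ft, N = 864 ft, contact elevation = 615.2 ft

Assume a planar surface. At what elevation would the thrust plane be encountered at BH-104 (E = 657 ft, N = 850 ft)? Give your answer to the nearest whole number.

786 ft

Let the plane be z = a·E + b·N + c.
BH-102−BH-101: −886a − 422b = 647.4;  BH-103−BH-101: −106a + 313b = −43.8.
Solving gives a = −0.57181, b = −0.33359.
Then c = 659 − a·1054 − b·551 = 1445.50.
At (657, 850): z = −375.7 − 283.5 + 1445.50 = 786.3 ft.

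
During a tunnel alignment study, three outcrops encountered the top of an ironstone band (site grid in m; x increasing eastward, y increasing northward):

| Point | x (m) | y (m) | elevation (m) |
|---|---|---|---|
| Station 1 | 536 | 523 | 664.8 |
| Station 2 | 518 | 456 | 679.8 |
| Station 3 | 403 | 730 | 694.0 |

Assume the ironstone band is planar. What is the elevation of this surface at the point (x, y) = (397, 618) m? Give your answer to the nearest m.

Two edge vectors: Station 1→Station 2 = (-18, -67, 15), Station 1→Station 3 = (-133, 207, 29.2).
Normal n = (Station 1→Station 2) × (Station 1→Station 3) = (-5061.4, -1469.4, -12637).
So ∂z/∂x = −n_x/n_z = −0.40052 and ∂z/∂y = −n_y/n_z = −0.11628.
Intercept c from Station 1: 664.8 + 214.68 + 60.81 = 940.29.
At (397, 618): z = −159.0 − 71.9 + 940.29 = 709.4 m.

709 m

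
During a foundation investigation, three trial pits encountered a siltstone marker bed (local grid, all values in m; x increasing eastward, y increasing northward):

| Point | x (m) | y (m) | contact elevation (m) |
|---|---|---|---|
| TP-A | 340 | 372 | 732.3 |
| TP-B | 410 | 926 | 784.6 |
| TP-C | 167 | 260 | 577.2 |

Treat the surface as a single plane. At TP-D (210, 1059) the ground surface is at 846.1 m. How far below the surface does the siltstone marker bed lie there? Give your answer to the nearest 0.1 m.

246.2 m

Two edge vectors: TP-A→TP-B = (70, 554, 52.3), TP-A→TP-C = (-173, -112, -155.1).
Normal n = (TP-A→TP-B) × (TP-A→TP-C) = (-80067.8, 1809.1, 88002).
So ∂z/∂x = −n_x/n_z = 0.909841 and ∂z/∂y = −n_y/n_z = −0.020557.
Intercept c from TP-A: 732.3 − 309.35 + 7.65 = 430.60.
At (210, 1059): z_contact = 191.07 − 21.77 + 430.60 = 599.90 m.
Depth below ground = 846.1 − 599.90 = 246.2 m.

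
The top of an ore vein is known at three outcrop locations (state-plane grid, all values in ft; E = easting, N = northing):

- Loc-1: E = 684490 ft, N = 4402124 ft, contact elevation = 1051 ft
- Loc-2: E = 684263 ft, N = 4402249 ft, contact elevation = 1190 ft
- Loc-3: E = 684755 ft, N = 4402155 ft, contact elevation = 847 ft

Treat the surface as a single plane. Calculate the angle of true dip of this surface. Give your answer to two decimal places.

Two edge vectors: Loc-1→Loc-2 = (-227, 125, 139), Loc-1→Loc-3 = (265, 31, -204).
Normal n = (Loc-1→Loc-2) × (Loc-1→Loc-3) = (-29809, -9473, -40162).
So ∂z/∂E = −n_x/n_z = −0.74222 and ∂z/∂N = −n_y/n_z = −0.23587.
Gradient magnitude |∇z| = √(a² + b²) = √(0.55089 + 0.05563) = 0.77880.
True dip = arctan(0.77880) = 37.91°, dipping toward ENE (azimuth ≈ 072°).

37.91°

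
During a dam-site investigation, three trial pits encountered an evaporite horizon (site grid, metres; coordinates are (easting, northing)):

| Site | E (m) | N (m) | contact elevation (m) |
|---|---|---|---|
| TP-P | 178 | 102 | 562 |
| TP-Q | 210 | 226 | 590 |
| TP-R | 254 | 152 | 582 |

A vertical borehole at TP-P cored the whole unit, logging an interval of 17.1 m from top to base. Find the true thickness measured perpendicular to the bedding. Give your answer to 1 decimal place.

Let the plane be z = a·E + b·N + c.
TP-Q−TP-P: 32a + 124b = 28;  TP-R−TP-P: 76a + 50b = 20.
Solving gives a = 0.13804, b = 0.19018.
|∇z| = √(a²+b²) = 0.23500, so dip δ = arctan(0.23500) = 13.22°.
True thickness = vertical thickness × cos δ = 17.1 × cos 13.22° = 16.6 m.

16.6 m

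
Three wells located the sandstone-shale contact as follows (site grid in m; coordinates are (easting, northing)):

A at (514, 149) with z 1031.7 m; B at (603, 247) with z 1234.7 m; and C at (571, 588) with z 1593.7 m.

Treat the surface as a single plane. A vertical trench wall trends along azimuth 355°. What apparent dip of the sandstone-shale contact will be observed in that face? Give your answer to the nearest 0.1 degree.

46.5°

Let the plane be z = a·E + b·N + c.
B−A: 89a + 98b = 203;  C−A: 57a + 439b = 562.
Solving gives a = 1.01660, b = 1.14819.
Unit vector along 355° is (sin 355°, cos 355°) = (-0.0872, 0.9962).
Slope in that direction = a·(-0.0872) + b·(0.9962) = 1.05521.
Apparent dip = arctan|1.05521| = 46.5° (true dip is 56.9°, so apparent ≤ true as expected).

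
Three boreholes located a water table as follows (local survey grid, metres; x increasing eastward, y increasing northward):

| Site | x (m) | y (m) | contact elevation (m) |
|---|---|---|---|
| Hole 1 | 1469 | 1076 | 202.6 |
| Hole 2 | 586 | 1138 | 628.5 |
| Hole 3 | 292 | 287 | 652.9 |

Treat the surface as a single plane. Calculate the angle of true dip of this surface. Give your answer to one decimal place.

Two edge vectors: Hole 1→Hole 2 = (-883, 62, 425.9), Hole 1→Hole 3 = (-1177, -789, 450.3).
Normal n = (Hole 1→Hole 2) × (Hole 1→Hole 3) = (363953.7, -103669.4, 769661).
So ∂z/∂x = −n_x/n_z = −0.47288 and ∂z/∂y = −n_y/n_z = 0.13469.
Gradient magnitude |∇z| = √(a² + b²) = √(0.22361 + 0.01814) = 0.49168.
True dip = arctan(0.49168) = 26.2°, dipping toward ESE (azimuth ≈ 106°).

26.2°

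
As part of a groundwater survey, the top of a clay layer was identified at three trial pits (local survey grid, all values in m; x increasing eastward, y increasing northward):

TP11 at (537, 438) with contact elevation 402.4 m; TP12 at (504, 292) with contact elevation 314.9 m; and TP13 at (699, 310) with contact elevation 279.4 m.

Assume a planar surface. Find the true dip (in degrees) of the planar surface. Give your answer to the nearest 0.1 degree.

Let the plane be z = a·x + b·y + c.
TP12−TP11: −33a − 146b = −87.5;  TP13−TP11: 162a − 128b = −123.
Solving gives a = −0.24243, b = 0.65411.
Gradient magnitude |∇z| = √(a² + b²) = √(0.05877 + 0.42786) = 0.69759.
True dip = arctan(0.69759) = 34.9°, dipping toward SSE (azimuth ≈ 160°).

34.9°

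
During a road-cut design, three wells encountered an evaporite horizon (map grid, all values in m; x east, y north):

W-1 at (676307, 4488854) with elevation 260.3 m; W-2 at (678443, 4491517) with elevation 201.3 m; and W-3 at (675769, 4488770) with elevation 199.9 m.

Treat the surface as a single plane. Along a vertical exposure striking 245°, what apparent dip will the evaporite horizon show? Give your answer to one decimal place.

3.8°

Let the plane be z = a·x + b·y + c.
W-2−W-1: 2136a + 2663b = −59;  W-3−W-1: −538a − 84b = −60.4.
Solving gives a = 0.13229, b = −0.12827.
Unit vector along 245° is (sin 245°, cos 245°) = (-0.9063, -0.4226).
Slope in that direction = a·(-0.9063) + b·(-0.4226) = −0.06569.
Apparent dip = arctan|0.06569| = 3.8° (true dip is 10.4°, so apparent ≤ true as expected).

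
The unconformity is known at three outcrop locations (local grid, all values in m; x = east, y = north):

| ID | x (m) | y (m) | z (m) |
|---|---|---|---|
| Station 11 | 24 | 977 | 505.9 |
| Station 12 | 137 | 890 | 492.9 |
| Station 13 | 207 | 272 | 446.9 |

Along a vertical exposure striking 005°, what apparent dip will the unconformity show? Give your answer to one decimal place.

3.5°

Two edge vectors: Station 11→Station 12 = (113, -87, -13), Station 11→Station 13 = (183, -705, -59).
Normal n = (Station 11→Station 12) × (Station 11→Station 13) = (-4032, 4288, -63744).
So ∂z/∂x = −n_x/n_z = −0.06325 and ∂z/∂y = −n_y/n_z = 0.06727.
Unit vector along 005° is (sin 5°, cos 5°) = (0.0872, 0.9962).
Slope in that direction = a·(0.0872) + b·(0.9962) = 0.06150.
Apparent dip = arctan|0.06150| = 3.5° (true dip is 5.3°, so apparent ≤ true as expected).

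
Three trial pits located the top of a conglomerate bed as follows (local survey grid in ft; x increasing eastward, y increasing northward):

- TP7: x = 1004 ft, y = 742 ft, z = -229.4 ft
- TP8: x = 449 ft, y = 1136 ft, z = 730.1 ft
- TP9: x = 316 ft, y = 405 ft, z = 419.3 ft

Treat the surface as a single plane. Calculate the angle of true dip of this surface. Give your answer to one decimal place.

54.9°

Let the plane be z = a·x + b·y + c.
TP8−TP7: −555a + 394b = 959.5;  TP9−TP7: −688a − 337b = 648.7.
Solving gives a = −1.26376, b = 0.65510.
Gradient magnitude |∇z| = √(a² + b²) = √(1.59710 + 0.42916) = 1.42347.
True dip = arctan(1.42347) = 54.9°, dipping toward ESE (azimuth ≈ 117°).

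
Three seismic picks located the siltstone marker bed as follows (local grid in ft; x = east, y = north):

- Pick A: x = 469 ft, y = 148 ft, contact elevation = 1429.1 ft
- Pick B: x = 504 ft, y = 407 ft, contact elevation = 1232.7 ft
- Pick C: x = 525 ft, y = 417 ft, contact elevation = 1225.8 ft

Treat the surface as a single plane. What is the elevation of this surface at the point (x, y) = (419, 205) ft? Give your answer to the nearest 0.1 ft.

Let the plane be z = a·x + b·y + c.
Pick B−Pick A: 35a + 259b = −196.4;  Pick C−Pick A: 56a + 269b = −203.3.
Solving gives a = 0.03476, b = −0.76300.
Then c = 1429.1 − a·469 − b·148 = 1525.72.
At (419, 205): z = 14.6 − 156.4 + 1525.72 = 1383.9 ft.

1383.9 ft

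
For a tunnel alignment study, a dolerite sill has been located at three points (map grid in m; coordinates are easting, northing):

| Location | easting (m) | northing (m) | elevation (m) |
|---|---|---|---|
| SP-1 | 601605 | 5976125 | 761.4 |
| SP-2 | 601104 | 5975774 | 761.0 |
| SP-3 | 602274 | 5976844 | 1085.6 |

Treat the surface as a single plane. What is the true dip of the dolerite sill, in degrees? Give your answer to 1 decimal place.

Let the plane be z = a·easting + b·northing + c.
SP-2−SP-1: −501a − 351b = −0.4;  SP-3−SP-1: 669a + 719b = 324.2.
Solving gives a = −0.90516, b = 1.29311.
Gradient magnitude |∇z| = √(a² + b²) = √(0.81931 + 1.67215) = 1.57843.
True dip = arctan(1.57843) = 57.6°, dipping toward SE (azimuth ≈ 145°).

57.6°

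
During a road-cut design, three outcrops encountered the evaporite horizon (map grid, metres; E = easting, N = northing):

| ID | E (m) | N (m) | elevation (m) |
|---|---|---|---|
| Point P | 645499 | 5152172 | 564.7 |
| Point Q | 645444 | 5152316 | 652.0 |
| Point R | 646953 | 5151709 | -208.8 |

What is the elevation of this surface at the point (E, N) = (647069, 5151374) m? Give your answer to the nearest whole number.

-407 m

Let the plane be z = a·E + b·N + c.
Point Q−Point P: −55a + 144b = 87.3;  Point R−Point P: 1454a − 463b = −773.5.
Solving gives a = −0.38586110, b = 0.45887250.
Then c = 564.7 − a·645499 − b·5152172 = −2114552.38.
At (647069, 5151374): z = −249678.8 + 2363823.9 − 2114552.38 = -407.3 m.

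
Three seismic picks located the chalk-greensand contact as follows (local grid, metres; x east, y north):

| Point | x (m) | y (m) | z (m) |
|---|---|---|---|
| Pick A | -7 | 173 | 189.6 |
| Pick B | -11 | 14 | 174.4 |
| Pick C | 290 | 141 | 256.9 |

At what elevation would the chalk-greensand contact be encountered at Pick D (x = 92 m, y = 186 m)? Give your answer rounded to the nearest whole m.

Let the plane be z = a·x + b·y + c.
Pick B−Pick A: −4a − 159b = −15.2;  Pick C−Pick A: 297a − 32b = 67.3.
Solving gives a = 0.23626, b = 0.08965.
Then c = 189.6 − a·-7 − b·173 = 175.74.
At (92, 186): z = 21.7 + 16.7 + 175.74 = 214.2 m.

214 m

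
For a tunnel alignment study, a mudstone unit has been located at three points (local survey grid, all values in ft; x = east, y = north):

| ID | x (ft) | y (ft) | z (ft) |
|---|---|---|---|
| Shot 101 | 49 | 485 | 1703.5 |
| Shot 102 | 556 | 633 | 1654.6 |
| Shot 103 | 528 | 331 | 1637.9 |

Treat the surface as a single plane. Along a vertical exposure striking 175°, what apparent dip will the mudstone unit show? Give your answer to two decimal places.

4.34°

Let the plane be z = a·x + b·y + c.
Shot 102−Shot 101: 507a + 148b = −48.9;  Shot 103−Shot 101: 479a − 154b = −65.6.
Solving gives a = −0.11572, b = 0.06603.
Unit vector along 175° is (sin 175°, cos 175°) = (0.0872, -0.9962).
Slope in that direction = a·(0.0872) + b·(-0.9962) = −0.07586.
Apparent dip = arctan|0.07586| = 4.34° (true dip is 7.6°, so apparent ≤ true as expected).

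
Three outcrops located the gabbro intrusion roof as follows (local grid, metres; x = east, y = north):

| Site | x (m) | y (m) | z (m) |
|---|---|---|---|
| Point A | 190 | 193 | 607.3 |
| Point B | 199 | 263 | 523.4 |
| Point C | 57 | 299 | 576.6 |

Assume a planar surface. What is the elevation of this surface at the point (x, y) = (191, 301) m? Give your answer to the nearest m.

Two edge vectors: Point A→Point B = (9, 70, -83.9), Point A→Point C = (-133, 106, -30.7).
Normal n = (Point A→Point B) × (Point A→Point C) = (6744.4, 11435, 10264).
So ∂z/∂x = −n_x/n_z = −0.65709 and ∂z/∂y = −n_y/n_z = −1.11409.
Intercept c from Point A: 607.3 + 124.85 + 215.02 = 947.17.
At (191, 301): z = −125.5 − 335.3 + 947.17 = 486.3 m.

486 m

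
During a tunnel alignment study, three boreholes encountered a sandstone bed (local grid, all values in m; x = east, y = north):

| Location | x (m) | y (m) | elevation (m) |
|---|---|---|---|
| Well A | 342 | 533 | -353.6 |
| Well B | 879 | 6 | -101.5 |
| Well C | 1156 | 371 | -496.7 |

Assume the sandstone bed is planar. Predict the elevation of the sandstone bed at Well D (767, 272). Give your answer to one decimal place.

Two edge vectors: Well A→Well B = (537, -527, 252.1), Well A→Well C = (814, -162, -143.1).
Normal n = (Well A→Well B) × (Well A→Well C) = (116253.9, 282054.1, 341984).
So ∂z/∂x = −n_x/n_z = −0.339940 and ∂z/∂y = −n_y/n_z = −0.824758.
Intercept c from Well A: -353.6 + 116.26 + 439.60 = 202.26.
At (767, 272): z = −260.7 − 224.3 + 202.26 = -282.8 m.

-282.8 m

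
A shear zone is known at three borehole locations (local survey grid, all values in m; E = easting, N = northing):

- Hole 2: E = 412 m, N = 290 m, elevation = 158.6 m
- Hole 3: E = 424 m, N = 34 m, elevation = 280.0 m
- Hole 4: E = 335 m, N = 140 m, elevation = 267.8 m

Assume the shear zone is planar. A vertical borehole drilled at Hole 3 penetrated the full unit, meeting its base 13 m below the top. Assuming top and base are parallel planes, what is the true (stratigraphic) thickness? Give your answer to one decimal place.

Two edge vectors: Hole 2→Hole 3 = (12, -256, 121.4), Hole 2→Hole 4 = (-77, -150, 109.2).
Normal n = (Hole 2→Hole 3) × (Hole 2→Hole 4) = (-9745.2, -10658.2, -21512).
So ∂z/∂E = −n_x/n_z = −0.45301 and ∂z/∂N = −n_y/n_z = −0.49545.
|∇z| = √(a²+b²) = 0.67134, so dip δ = arctan(0.67134) = 33.87°.
True thickness = vertical thickness × cos δ = 13 × cos 33.87° = 10.8 m.

10.8 m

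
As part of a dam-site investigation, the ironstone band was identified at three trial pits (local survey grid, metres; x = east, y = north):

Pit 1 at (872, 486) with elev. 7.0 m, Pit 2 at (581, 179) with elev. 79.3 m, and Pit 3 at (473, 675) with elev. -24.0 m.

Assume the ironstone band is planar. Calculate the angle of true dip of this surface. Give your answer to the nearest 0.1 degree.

Let the plane be z = a·x + b·y + c.
Pit 2−Pit 1: −291a − 307b = 72.3;  Pit 3−Pit 1: −399a + 189b = −31.
Solving gives a = −0.02337, b = −0.21335.
Gradient magnitude |∇z| = √(a² + b²) = √(0.00055 + 0.04552) = 0.21463.
True dip = arctan(0.21463) = 12.1°, dipping toward N (azimuth ≈ 006°).

12.1°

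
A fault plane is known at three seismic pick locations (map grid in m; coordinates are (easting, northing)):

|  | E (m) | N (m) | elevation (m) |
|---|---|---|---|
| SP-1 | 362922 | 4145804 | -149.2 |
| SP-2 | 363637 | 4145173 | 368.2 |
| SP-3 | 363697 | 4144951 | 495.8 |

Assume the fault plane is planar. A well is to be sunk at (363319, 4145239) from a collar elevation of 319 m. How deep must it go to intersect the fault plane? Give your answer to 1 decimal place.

74.0 m

Two edge vectors: SP-1→SP-2 = (715, -631, 517.4), SP-1→SP-3 = (775, -853, 645).
Normal n = (SP-1→SP-2) × (SP-1→SP-3) = (34347.2, -60190, -120870).
So ∂z/∂E = −n_x/n_z = 0.284166460 and ∂z/∂N = −n_y/n_z = −0.497973029.
Intercept c from SP-1: -149.2 − 103130.26 + 2064498.57 = 1961219.12.
At (363319, 4145239): z_contact = 103243.07 − 2064217.22 + 1961219.12 = 244.97 m.
Depth below ground = 319 − 244.97 = 74.0 m.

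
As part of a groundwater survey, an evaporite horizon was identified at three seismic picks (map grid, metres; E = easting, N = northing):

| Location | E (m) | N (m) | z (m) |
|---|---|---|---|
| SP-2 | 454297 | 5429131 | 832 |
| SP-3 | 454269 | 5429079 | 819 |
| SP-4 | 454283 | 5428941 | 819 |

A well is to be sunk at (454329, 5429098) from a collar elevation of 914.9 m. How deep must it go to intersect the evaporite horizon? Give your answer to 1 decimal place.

Two edge vectors: SP-2→SP-3 = (-28, -52, -13), SP-2→SP-4 = (-14, -190, -13).
Normal n = (SP-2→SP-3) × (SP-2→SP-4) = (-1794, -182, 4592).
So ∂z/∂E = −n_x/n_z = 0.390679443 and ∂z/∂N = −n_y/n_z = 0.039634146.
Intercept c from SP-2: 832 − 177484.50 − 215178.97 = −391831.47.
At (454329, 5429098): z_contact = 177497.00 + 215177.66 − 391831.47 = 843.19 m.
Depth below ground = 914.9 − 843.19 = 71.7 m.

71.7 m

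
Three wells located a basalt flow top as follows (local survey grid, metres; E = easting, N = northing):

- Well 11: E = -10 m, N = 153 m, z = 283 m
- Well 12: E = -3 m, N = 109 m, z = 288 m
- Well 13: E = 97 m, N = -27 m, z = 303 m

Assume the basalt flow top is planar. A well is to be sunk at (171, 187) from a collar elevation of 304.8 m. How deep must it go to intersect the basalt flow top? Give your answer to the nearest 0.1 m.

Two edge vectors: Well 11→Well 12 = (7, -44, 5), Well 11→Well 13 = (107, -180, 20).
Normal n = (Well 11→Well 12) × (Well 11→Well 13) = (20, 395, 3448).
So ∂z/∂E = −n_x/n_z = −0.00580 and ∂z/∂N = −n_y/n_z = −0.11456.
Intercept c from Well 11: 283 − 0.06 + 17.53 = 300.47.
At (171, 187): z_contact = −0.99 − 21.42 + 300.47 = 278.06 m.
Depth below ground = 304.8 − 278.06 = 26.7 m.

26.7 m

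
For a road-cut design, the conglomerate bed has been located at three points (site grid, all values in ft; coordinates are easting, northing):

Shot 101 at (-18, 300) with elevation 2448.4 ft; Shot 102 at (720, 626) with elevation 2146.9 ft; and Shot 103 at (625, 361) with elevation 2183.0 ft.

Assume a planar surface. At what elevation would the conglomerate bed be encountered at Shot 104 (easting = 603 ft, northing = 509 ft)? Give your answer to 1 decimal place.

2193.9 ft

Two edge vectors: Shot 101→Shot 102 = (738, 326, -301.5), Shot 101→Shot 103 = (643, 61, -265.4).
Normal n = (Shot 101→Shot 102) × (Shot 101→Shot 103) = (-68128.9, 2000.7, -164600).
So ∂z/∂easting = −n_x/n_z = −0.41391 and ∂z/∂northing = −n_y/n_z = 0.01215.
Intercept c from Shot 101: 2448.4 − 7.45 − 3.65 = 2437.30.
At (603, 509): z = −249.6 + 6.2 + 2437.30 = 2193.9 ft.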